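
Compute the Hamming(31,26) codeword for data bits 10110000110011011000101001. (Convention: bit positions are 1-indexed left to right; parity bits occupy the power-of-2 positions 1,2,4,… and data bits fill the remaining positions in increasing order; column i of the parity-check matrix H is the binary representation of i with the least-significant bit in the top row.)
Codeword c = d · G (mod 2), d = 10110000110011011000101001:
  c[0] = d·G[:,0] = (10110000110011011000101001)·(11011010101101010101010101) mod 2 = 1+0+0+1+0+0+0+0+1+0+0+0+0+1+0+1+0+0+0+0+0+0+0+0+0+1 mod 2 = 0
  c[1] = d·G[:,1] = (10110000110011011000101001)·(10110110011011001100110011) mod 2 = 1+0+1+1+0+0+0+0+0+1+0+0+1+1+0+0+1+0+0+0+1+0+0+0+0+1 mod 2 = 1
  c[2] = d·G[:,2] = (10110000110011011000101001)·(10000000000000000000000000) mod 2 = 1+0+0+0+0+0+0+0+0+0+0+0+0+0+0+0+0+0+0+0+0+0+0+0+0+0 mod 2 = 1
  c[3] = d·G[:,3] = (10110000110011011000101001)·(01110001111000111100001111) mod 2 = 0+0+1+1+0+0+0+0+1+1+0+0+0+0+0+1+1+0+0+0+0+0+1+0+0+1 mod 2 = 0
  c[4] = d·G[:,4] = (10110000110011011000101001)·(01000000000000000000000000) mod 2 = 0+0+0+0+0+0+0+0+0+0+0+0+0+0+0+0+0+0+0+0+0+0+0+0+0+0 mod 2 = 0
  c[5] = d·G[:,5] = (10110000110011011000101001)·(00100000000000000000000000) mod 2 = 0+0+1+0+0+0+0+0+0+0+0+0+0+0+0+0+0+0+0+0+0+0+0+0+0+0 mod 2 = 1
  c[6] = d·G[:,6] = (10110000110011011000101001)·(00010000000000000000000000) mod 2 = 0+0+0+1+0+0+0+0+0+0+0+0+0+0+0+0+0+0+0+0+0+0+0+0+0+0 mod 2 = 1
  c[7] = d·G[:,7] = (10110000110011011000101001)·(00001111111000000011111111) mod 2 = 0+0+0+0+0+0+0+0+1+1+0+0+0+0+0+0+0+0+0+0+1+0+1+0+0+1 mod 2 = 1
  c[8] = d·G[:,8] = (10110000110011011000101001)·(00001000000000000000000000) mod 2 = 0+0+0+0+0+0+0+0+0+0+0+0+0+0+0+0+0+0+0+0+0+0+0+0+0+0 mod 2 = 0
  c[9] = d·G[:,9] = (10110000110011011000101001)·(00000100000000000000000000) mod 2 = 0+0+0+0+0+0+0+0+0+0+0+0+0+0+0+0+0+0+0+0+0+0+0+0+0+0 mod 2 = 0
  c[10] = d·G[:,10] = (10110000110011011000101001)·(00000010000000000000000000) mod 2 = 0+0+0+0+0+0+0+0+0+0+0+0+0+0+0+0+0+0+0+0+0+0+0+0+0+0 mod 2 = 0
  c[11] = d·G[:,11] = (10110000110011011000101001)·(00000001000000000000000000) mod 2 = 0+0+0+0+0+0+0+0+0+0+0+0+0+0+0+0+0+0+0+0+0+0+0+0+0+0 mod 2 = 0
  c[12] = d·G[:,12] = (10110000110011011000101001)·(00000000100000000000000000) mod 2 = 0+0+0+0+0+0+0+0+1+0+0+0+0+0+0+0+0+0+0+0+0+0+0+0+0+0 mod 2 = 1
  c[13] = d·G[:,13] = (10110000110011011000101001)·(00000000010000000000000000) mod 2 = 0+0+0+0+0+0+0+0+0+1+0+0+0+0+0+0+0+0+0+0+0+0+0+0+0+0 mod 2 = 1
  c[14] = d·G[:,14] = (10110000110011011000101001)·(00000000001000000000000000) mod 2 = 0+0+0+0+0+0+0+0+0+0+0+0+0+0+0+0+0+0+0+0+0+0+0+0+0+0 mod 2 = 0
  c[15] = d·G[:,15] = (10110000110011011000101001)·(00000000000111111111111111) mod 2 = 0+0+0+0+0+0+0+0+0+0+0+0+1+1+0+1+1+0+0+0+1+0+1+0+0+1 mod 2 = 1
  c[16] = d·G[:,16] = (10110000110011011000101001)·(00000000000100000000000000) mod 2 = 0+0+0+0+0+0+0+0+0+0+0+0+0+0+0+0+0+0+0+0+0+0+0+0+0+0 mod 2 = 0
  c[17] = d·G[:,17] = (10110000110011011000101001)·(00000000000010000000000000) mod 2 = 0+0+0+0+0+0+0+0+0+0+0+0+1+0+0+0+0+0+0+0+0+0+0+0+0+0 mod 2 = 1
  c[18] = d·G[:,18] = (10110000110011011000101001)·(00000000000001000000000000) mod 2 = 0+0+0+0+0+0+0+0+0+0+0+0+0+1+0+0+0+0+0+0+0+0+0+0+0+0 mod 2 = 1
  c[19] = d·G[:,19] = (10110000110011011000101001)·(00000000000000100000000000) mod 2 = 0+0+0+0+0+0+0+0+0+0+0+0+0+0+0+0+0+0+0+0+0+0+0+0+0+0 mod 2 = 0
  c[20] = d·G[:,20] = (10110000110011011000101001)·(00000000000000010000000000) mod 2 = 0+0+0+0+0+0+0+0+0+0+0+0+0+0+0+1+0+0+0+0+0+0+0+0+0+0 mod 2 = 1
  c[21] = d·G[:,21] = (10110000110011011000101001)·(00000000000000001000000000) mod 2 = 0+0+0+0+0+0+0+0+0+0+0+0+0+0+0+0+1+0+0+0+0+0+0+0+0+0 mod 2 = 1
  c[22] = d·G[:,22] = (10110000110011011000101001)·(00000000000000000100000000) mod 2 = 0+0+0+0+0+0+0+0+0+0+0+0+0+0+0+0+0+0+0+0+0+0+0+0+0+0 mod 2 = 0
  c[23] = d·G[:,23] = (10110000110011011000101001)·(00000000000000000010000000) mod 2 = 0+0+0+0+0+0+0+0+0+0+0+0+0+0+0+0+0+0+0+0+0+0+0+0+0+0 mod 2 = 0
  c[24] = d·G[:,24] = (10110000110011011000101001)·(00000000000000000001000000) mod 2 = 0+0+0+0+0+0+0+0+0+0+0+0+0+0+0+0+0+0+0+0+0+0+0+0+0+0 mod 2 = 0
  c[25] = d·G[:,25] = (10110000110011011000101001)·(00000000000000000000100000) mod 2 = 0+0+0+0+0+0+0+0+0+0+0+0+0+0+0+0+0+0+0+0+1+0+0+0+0+0 mod 2 = 1
  c[26] = d·G[:,26] = (10110000110011011000101001)·(00000000000000000000010000) mod 2 = 0+0+0+0+0+0+0+0+0+0+0+0+0+0+0+0+0+0+0+0+0+0+0+0+0+0 mod 2 = 0
  c[27] = d·G[:,27] = (10110000110011011000101001)·(00000000000000000000001000) mod 2 = 0+0+0+0+0+0+0+0+0+0+0+0+0+0+0+0+0+0+0+0+0+0+1+0+0+0 mod 2 = 1
  c[28] = d·G[:,28] = (10110000110011011000101001)·(00000000000000000000000100) mod 2 = 0+0+0+0+0+0+0+0+0+0+0+0+0+0+0+0+0+0+0+0+0+0+0+0+0+0 mod 2 = 0
  c[29] = d·G[:,29] = (10110000110011011000101001)·(00000000000000000000000010) mod 2 = 0+0+0+0+0+0+0+0+0+0+0+0+0+0+0+0+0+0+0+0+0+0+0+0+0+0 mod 2 = 0
  c[30] = d·G[:,30] = (10110000110011011000101001)·(00000000000000000000000001) mod 2 = 0+0+0+0+0+0+0+0+0+0+0+0+0+0+0+0+0+0+0+0+0+0+0+0+0+1 mod 2 = 1
Codeword = 0110011100001101011011000101001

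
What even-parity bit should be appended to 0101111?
Sum of data bits: 0+1+0+1+1+1+1 = 5.
5 mod 2 = 1, so parity bit = 1.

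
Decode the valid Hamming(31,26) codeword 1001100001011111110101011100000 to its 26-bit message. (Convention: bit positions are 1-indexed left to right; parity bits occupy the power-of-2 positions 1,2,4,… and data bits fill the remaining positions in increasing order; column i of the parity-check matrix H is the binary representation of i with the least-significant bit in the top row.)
Parity bits occupy power-of-2 positions; data bits are at positions {3,5,6,7,9,10,11,12,13,14,15,17,18,19,20,21,22,23,24,25,26,27,28,29,30,31} (1-indexed).
Extract: c[3]=0 c[5]=1 c[6]=0 c[7]=0 c[9]=0 c[10]=1 c[11]=0 c[12]=1 c[13]=1 c[14]=1 c[15]=1 c[17]=1 c[18]=1 c[19]=0 c[20]=1 c[21]=0 c[22]=1 c[23]=0 c[24]=1 c[25]=1 c[26]=1 c[27]=0 c[28]=0 c[29]=0 c[30]=0 c[31]=0
Data = 01000101111110101011100000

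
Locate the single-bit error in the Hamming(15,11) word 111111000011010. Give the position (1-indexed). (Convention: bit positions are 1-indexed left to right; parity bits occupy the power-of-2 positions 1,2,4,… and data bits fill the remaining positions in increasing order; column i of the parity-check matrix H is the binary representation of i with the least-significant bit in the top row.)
Syndrome s = H · r^T (mod 2), r = 111111000011010:
  s[0] = (101010101010101)·(111111000011010) mod 2 = 1+0+1+0+1+0+0+0+0+0+1+0+0+0+0 mod 2 = 0
  s[1] = (011001100110011)·(111111000011010) mod 2 = 0+1+1+0+0+1+0+0+0+0+1+0+0+1+0 mod 2 = 1
  s[2] = (000111100001111)·(111111000011010) mod 2 = 0+0+0+1+1+1+0+0+0+0+0+1+0+1+0 mod 2 = 1
  s[3] = (000000011111111)·(111111000011010) mod 2 = 0+0+0+0+0+0+0+0+0+0+1+1+0+1+0 mod 2 = 1
Syndrome = 0111
Column i of H is the binary representation of i, so the syndrome is the binary index of the flipped bit.
Read s = 0111 with s[0] as LSB: 0·2^0 + 1·2^1 + 1·2^2 + 1·2^3 = 14.
Error is at bit position 14.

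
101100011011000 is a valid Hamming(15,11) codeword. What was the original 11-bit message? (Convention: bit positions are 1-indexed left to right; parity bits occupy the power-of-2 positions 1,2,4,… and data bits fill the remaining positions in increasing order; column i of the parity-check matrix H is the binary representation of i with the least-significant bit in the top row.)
Parity bits occupy power-of-2 positions; data bits are at positions {3,5,6,7,9,10,11,12,13,14,15} (1-indexed).
Extract: c[3]=1 c[5]=0 c[6]=0 c[7]=0 c[9]=1 c[10]=0 c[11]=1 c[12]=1 c[13]=0 c[14]=0 c[15]=0
Data = 10001011000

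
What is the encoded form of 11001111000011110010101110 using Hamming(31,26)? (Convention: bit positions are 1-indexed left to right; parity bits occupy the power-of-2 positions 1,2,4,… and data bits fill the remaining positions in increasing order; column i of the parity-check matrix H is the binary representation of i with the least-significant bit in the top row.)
Codeword c = d · G (mod 2), d = 11001111000011110010101110:
  c[0] = d·G[:,0] = (11001111000011110010101110)·(11011010101101010101010101) mod 2 = 1+1+0+0+1+0+1+0+0+0+0+0+0+1+0+1+0+0+0+0+0+0+0+1+0+0 mod 2 = 1
  c[1] = d·G[:,1] = (11001111000011110010101110)·(10110110011011001100110011) mod 2 = 1+0+0+0+0+1+1+0+0+0+0+0+1+1+0+0+0+0+0+0+1+0+0+0+1+0 mod 2 = 1
  c[2] = d·G[:,2] = (11001111000011110010101110)·(10000000000000000000000000) mod 2 = 1+0+0+0+0+0+0+0+0+0+0+0+0+0+0+0+0+0+0+0+0+0+0+0+0+0 mod 2 = 1
  c[3] = d·G[:,3] = (11001111000011110010101110)·(01110001111000111100001111) mod 2 = 0+1+0+0+0+0+0+1+0+0+0+0+0+0+1+1+0+0+0+0+0+0+1+1+1+0 mod 2 = 1
  c[4] = d·G[:,4] = (11001111000011110010101110)·(01000000000000000000000000) mod 2 = 0+1+0+0+0+0+0+0+0+0+0+0+0+0+0+0+0+0+0+0+0+0+0+0+0+0 mod 2 = 1
  c[5] = d·G[:,5] = (11001111000011110010101110)·(00100000000000000000000000) mod 2 = 0+0+0+0+0+0+0+0+0+0+0+0+0+0+0+0+0+0+0+0+0+0+0+0+0+0 mod 2 = 0
  c[6] = d·G[:,6] = (11001111000011110010101110)·(00010000000000000000000000) mod 2 = 0+0+0+0+0+0+0+0+0+0+0+0+0+0+0+0+0+0+0+0+0+0+0+0+0+0 mod 2 = 0
  c[7] = d·G[:,7] = (11001111000011110010101110)·(00001111111000000011111111) mod 2 = 0+0+0+0+1+1+1+1+0+0+0+0+0+0+0+0+0+0+1+0+1+0+1+1+1+0 mod 2 = 1
  c[8] = d·G[:,8] = (11001111000011110010101110)·(00001000000000000000000000) mod 2 = 0+0+0+0+1+0+0+0+0+0+0+0+0+0+0+0+0+0+0+0+0+0+0+0+0+0 mod 2 = 1
  c[9] = d·G[:,9] = (11001111000011110010101110)·(00000100000000000000000000) mod 2 = 0+0+0+0+0+1+0+0+0+0+0+0+0+0+0+0+0+0+0+0+0+0+0+0+0+0 mod 2 = 1
  c[10] = d·G[:,10] = (11001111000011110010101110)·(00000010000000000000000000) mod 2 = 0+0+0+0+0+0+1+0+0+0+0+0+0+0+0+0+0+0+0+0+0+0+0+0+0+0 mod 2 = 1
  c[11] = d·G[:,11] = (11001111000011110010101110)·(00000001000000000000000000) mod 2 = 0+0+0+0+0+0+0+1+0+0+0+0+0+0+0+0+0+0+0+0+0+0+0+0+0+0 mod 2 = 1
  c[12] = d·G[:,12] = (11001111000011110010101110)·(00000000100000000000000000) mod 2 = 0+0+0+0+0+0+0+0+0+0+0+0+0+0+0+0+0+0+0+0+0+0+0+0+0+0 mod 2 = 0
  c[13] = d·G[:,13] = (11001111000011110010101110)·(00000000010000000000000000) mod 2 = 0+0+0+0+0+0+0+0+0+0+0+0+0+0+0+0+0+0+0+0+0+0+0+0+0+0 mod 2 = 0
  c[14] = d·G[:,14] = (11001111000011110010101110)·(00000000001000000000000000) mod 2 = 0+0+0+0+0+0+0+0+0+0+0+0+0+0+0+0+0+0+0+0+0+0+0+0+0+0 mod 2 = 0
  c[15] = d·G[:,15] = (11001111000011110010101110)·(00000000000111111111111111) mod 2 = 0+0+0+0+0+0+0+0+0+0+0+0+1+1+1+1+0+0+1+0+1+0+1+1+1+0 mod 2 = 1
  c[16] = d·G[:,16] = (11001111000011110010101110)·(00000000000100000000000000) mod 2 = 0+0+0+0+0+0+0+0+0+0+0+0+0+0+0+0+0+0+0+0+0+0+0+0+0+0 mod 2 = 0
  c[17] = d·G[:,17] = (11001111000011110010101110)·(00000000000010000000000000) mod 2 = 0+0+0+0+0+0+0+0+0+0+0+0+1+0+0+0+0+0+0+0+0+0+0+0+0+0 mod 2 = 1
  c[18] = d·G[:,18] = (11001111000011110010101110)·(00000000000001000000000000) mod 2 = 0+0+0+0+0+0+0+0+0+0+0+0+0+1+0+0+0+0+0+0+0+0+0+0+0+0 mod 2 = 1
  c[19] = d·G[:,19] = (11001111000011110010101110)·(00000000000000100000000000) mod 2 = 0+0+0+0+0+0+0+0+0+0+0+0+0+0+1+0+0+0+0+0+0+0+0+0+0+0 mod 2 = 1
  c[20] = d·G[:,20] = (11001111000011110010101110)·(00000000000000010000000000) mod 2 = 0+0+0+0+0+0+0+0+0+0+0+0+0+0+0+1+0+0+0+0+0+0+0+0+0+0 mod 2 = 1
  c[21] = d·G[:,21] = (11001111000011110010101110)·(00000000000000001000000000) mod 2 = 0+0+0+0+0+0+0+0+0+0+0+0+0+0+0+0+0+0+0+0+0+0+0+0+0+0 mod 2 = 0
  c[22] = d·G[:,22] = (11001111000011110010101110)·(00000000000000000100000000) mod 2 = 0+0+0+0+0+0+0+0+0+0+0+0+0+0+0+0+0+0+0+0+0+0+0+0+0+0 mod 2 = 0
  c[23] = d·G[:,23] = (11001111000011110010101110)·(00000000000000000010000000) mod 2 = 0+0+0+0+0+0+0+0+0+0+0+0+0+0+0+0+0+0+1+0+0+0+0+0+0+0 mod 2 = 1
  c[24] = d·G[:,24] = (11001111000011110010101110)·(00000000000000000001000000) mod 2 = 0+0+0+0+0+0+0+0+0+0+0+0+0+0+0+0+0+0+0+0+0+0+0+0+0+0 mod 2 = 0
  c[25] = d·G[:,25] = (11001111000011110010101110)·(00000000000000000000100000) mod 2 = 0+0+0+0+0+0+0+0+0+0+0+0+0+0+0+0+0+0+0+0+1+0+0+0+0+0 mod 2 = 1
  c[26] = d·G[:,26] = (11001111000011110010101110)·(00000000000000000000010000) mod 2 = 0+0+0+0+0+0+0+0+0+0+0+0+0+0+0+0+0+0+0+0+0+0+0+0+0+0 mod 2 = 0
  c[27] = d·G[:,27] = (11001111000011110010101110)·(00000000000000000000001000) mod 2 = 0+0+0+0+0+0+0+0+0+0+0+0+0+0+0+0+0+0+0+0+0+0+1+0+0+0 mod 2 = 1
  c[28] = d·G[:,28] = (11001111000011110010101110)·(00000000000000000000000100) mod 2 = 0+0+0+0+0+0+0+0+0+0+0+0+0+0+0+0+0+0+0+0+0+0+0+1+0+0 mod 2 = 1
  c[29] = d·G[:,29] = (11001111000011110010101110)·(00000000000000000000000010) mod 2 = 0+0+0+0+0+0+0+0+0+0+0+0+0+0+0+0+0+0+0+0+0+0+0+0+1+0 mod 2 = 1
  c[30] = d·G[:,30] = (11001111000011110010101110)·(00000000000000000000000001) mod 2 = 0+0+0+0+0+0+0+0+0+0+0+0+0+0+0+0+0+0+0+0+0+0+0+0+0+0 mod 2 = 0
Codeword = 1111100111110001011110010101110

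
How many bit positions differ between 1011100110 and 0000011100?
XOR = 1011111010, count of 1s = 7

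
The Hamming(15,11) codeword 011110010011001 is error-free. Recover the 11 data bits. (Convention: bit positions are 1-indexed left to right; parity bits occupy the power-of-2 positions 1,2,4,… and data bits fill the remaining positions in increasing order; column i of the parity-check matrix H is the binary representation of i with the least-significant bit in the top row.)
Parity bits occupy power-of-2 positions; data bits are at positions {3,5,6,7,9,10,11,12,13,14,15} (1-indexed).
Extract: c[3]=1 c[5]=1 c[6]=0 c[7]=0 c[9]=0 c[10]=0 c[11]=1 c[12]=1 c[13]=0 c[14]=0 c[15]=1
Data = 11000011001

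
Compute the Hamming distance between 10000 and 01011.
XOR = 11011, count of 1s = 4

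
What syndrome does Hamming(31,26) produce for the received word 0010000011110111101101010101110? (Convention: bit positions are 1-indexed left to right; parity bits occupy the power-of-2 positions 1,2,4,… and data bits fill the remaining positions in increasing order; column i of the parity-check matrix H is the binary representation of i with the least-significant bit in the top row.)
Syndrome s = H · r^T (mod 2), r = 0010000011110111101101010101110:
  s[0] = (1010101010101010101010101010101)·(0010000011110111101101010101110) mod 2 = 0+0+1+0+0+0+0+0+1+0+1+0+0+0+1+0+1+0+1+0+0+0+0+0+0+0+0+0+1+0+0 mod 2 = 1
  s[1] = (0110011001100110011001100110011)·(0010000011110111101101010101110) mod 2 = 0+0+1+0+0+0+0+0+0+1+1+0+0+1+1+0+0+0+1+0+0+1+0+0+0+1+0+0+0+1+0 mod 2 = 1
  s[2] = (0001111000011110000111100001111)·(0010000011110111101101010101110) mod 2 = 0+0+0+0+0+0+0+0+0+0+0+1+0+1+1+0+0+0+0+1+0+1+0+0+0+0+0+1+1+1+0 mod 2 = 0
  s[3] = (0000000111111110000000011111111)·(0010000011110111101101010101110) mod 2 = 0+0+0+0+0+0+0+0+1+1+1+1+0+1+1+0+0+0+0+0+0+0+0+1+0+1+0+1+1+1+0 mod 2 = 1
  s[4] = (0000000000000001111111111111111)·(0010000011110111101101010101110) mod 2 = 0+0+0+0+0+0+0+0+0+0+0+0+0+0+0+1+1+0+1+1+0+1+0+1+0+1+0+1+1+1+0 mod 2 = 0
Syndrome = 11010
Non-zero syndrome: error at position 11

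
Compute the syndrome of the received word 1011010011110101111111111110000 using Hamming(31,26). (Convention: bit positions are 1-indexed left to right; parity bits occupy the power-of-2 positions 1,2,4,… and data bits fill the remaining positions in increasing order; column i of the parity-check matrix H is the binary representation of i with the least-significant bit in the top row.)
Syndrome s = H · r^T (mod 2), r = 1011010011110101111111111110000:
  s[0] = (1010101010101010101010101010101)·(1011010011110101111111111110000) mod 2 = 1+0+1+0+0+0+0+0+1+0+1+0+0+0+0+0+1+0+1+0+1+0+1+0+1+0+1+0+0+0+0 mod 2 = 0
  s[1] = (0110011001100110011001100110011)·(1011010011110101111111111110000) mod 2 = 0+0+1+0+0+1+0+0+0+1+1+0+0+1+0+0+0+1+1+0+0+1+1+0+0+1+1+0+0+0+0 mod 2 = 1
  s[2] = (0001111000011110000111100001111)·(1011010011110101111111111110000) mod 2 = 0+0+0+1+0+1+0+0+0+0+0+1+0+1+0+0+0+0+0+1+1+1+1+0+0+0+0+0+0+0+0 mod 2 = 0
  s[3] = (0000000111111110000000011111111)·(1011010011110101111111111110000) mod 2 = 0+0+0+0+0+0+0+0+1+1+1+1+0+1+0+0+0+0+0+0+0+0+0+1+1+1+1+0+0+0+0 mod 2 = 1
  s[4] = (0000000000000001111111111111111)·(1011010011110101111111111110000) mod 2 = 0+0+0+0+0+0+0+0+0+0+0+0+0+0+0+1+1+1+1+1+1+1+1+1+1+1+1+0+0+0+0 mod 2 = 0
Syndrome = 01010
Non-zero syndrome: error at position 10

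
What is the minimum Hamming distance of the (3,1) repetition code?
d_min = 3 (the only two codewords are 0…0 and 1…1, differing in all 3 positions).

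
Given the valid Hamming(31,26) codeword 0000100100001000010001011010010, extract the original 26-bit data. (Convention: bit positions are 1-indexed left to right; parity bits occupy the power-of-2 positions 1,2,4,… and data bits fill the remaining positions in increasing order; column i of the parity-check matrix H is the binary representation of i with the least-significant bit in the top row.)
Parity bits occupy power-of-2 positions; data bits are at positions {3,5,6,7,9,10,11,12,13,14,15,17,18,19,20,21,22,23,24,25,26,27,28,29,30,31} (1-indexed).
Extract: c[3]=0 c[5]=1 c[6]=0 c[7]=0 c[9]=0 c[10]=0 c[11]=0 c[12]=0 c[13]=1 c[14]=0 c[15]=0 c[17]=0 c[18]=1 c[19]=0 c[20]=0 c[21]=0 c[22]=1 c[23]=0 c[24]=1 c[25]=1 c[26]=0 c[27]=1 c[28]=0 c[29]=0 c[30]=1 c[31]=0
Data = 01000000100010001011010010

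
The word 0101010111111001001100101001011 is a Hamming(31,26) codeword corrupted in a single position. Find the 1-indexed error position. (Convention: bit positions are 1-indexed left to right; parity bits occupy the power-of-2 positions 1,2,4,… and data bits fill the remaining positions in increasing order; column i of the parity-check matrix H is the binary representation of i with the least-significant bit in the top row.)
Syndrome s = H · r^T (mod 2), r = 0101010111111001001100101001011:
  s[0] = (1010101010101010101010101010101)·(0101010111111001001100101001011) mod 2 = 0+0+0+0+0+0+0+0+1+0+1+0+1+0+0+0+0+0+1+0+0+0+1+0+1+0+0+0+0+0+1 mod 2 = 1
  s[1] = (0110011001100110011001100110011)·(0101010111111001001100101001011) mod 2 = 0+1+0+0+0+1+0+0+0+1+1+0+0+0+0+0+0+0+1+0+0+0+1+0+0+0+0+0+0+1+1 mod 2 = 0
  s[2] = (0001111000011110000111100001111)·(0101010111111001001100101001011) mod 2 = 0+0+0+1+0+1+0+0+0+0+0+1+1+0+0+0+0+0+0+1+0+0+1+0+0+0+0+1+0+1+1 mod 2 = 1
  s[3] = (0000000111111110000000011111111)·(0101010111111001001100101001011) mod 2 = 0+0+0+0+0+0+0+1+1+1+1+1+1+0+0+0+0+0+0+0+0+0+0+0+1+0+0+1+0+1+1 mod 2 = 0
  s[4] = (0000000000000001111111111111111)·(0101010111111001001100101001011) mod 2 = 0+0+0+0+0+0+0+0+0+0+0+0+0+0+0+1+0+0+1+1+0+0+1+0+1+0+0+1+0+1+1 mod 2 = 0
Syndrome = 10100
Column i of H is the binary representation of i, so the syndrome is the binary index of the flipped bit.
Read s = 10100 with s[0] as LSB: 1·2^0 + 0·2^1 + 1·2^2 + 0·2^3 + 0·2^4 = 5.
Error is at bit position 5.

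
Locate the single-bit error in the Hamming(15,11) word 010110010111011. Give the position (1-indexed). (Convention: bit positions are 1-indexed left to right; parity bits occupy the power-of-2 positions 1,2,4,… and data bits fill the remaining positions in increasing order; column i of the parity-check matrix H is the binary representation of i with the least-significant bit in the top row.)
Syndrome s = H · r^T (mod 2), r = 010110010111011:
  s[0] = (101010101010101)·(010110010111011) mod 2 = 0+0+0+0+1+0+0+0+0+0+1+0+0+0+1 mod 2 = 1
  s[1] = (011001100110011)·(010110010111011) mod 2 = 0+1+0+0+0+0+0+0+0+1+1+0+0+1+1 mod 2 = 1
  s[2] = (000111100001111)·(010110010111011) mod 2 = 0+0+0+1+1+0+0+0+0+0+0+1+0+1+1 mod 2 = 1
  s[3] = (000000011111111)·(010110010111011) mod 2 = 0+0+0+0+0+0+0+1+0+1+1+1+0+1+1 mod 2 = 0
Syndrome = 1110
Column i of H is the binary representation of i, so the syndrome is the binary index of the flipped bit.
Read s = 1110 with s[0] as LSB: 1·2^0 + 1·2^1 + 1·2^2 + 0·2^3 = 7.
Error is at bit position 7.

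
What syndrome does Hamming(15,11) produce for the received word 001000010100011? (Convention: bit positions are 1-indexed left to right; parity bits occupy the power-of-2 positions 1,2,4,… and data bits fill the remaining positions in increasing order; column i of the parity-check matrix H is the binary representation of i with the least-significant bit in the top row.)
Syndrome s = H · r^T (mod 2), r = 001000010100011:
  s[0] = (101010101010101)·(001000010100011) mod 2 = 0+0+1+0+0+0+0+0+0+0+0+0+0+0+1 mod 2 = 0
  s[1] = (011001100110011)·(001000010100011) mod 2 = 0+0+1+0+0+0+0+0+0+1+0+0+0+1+1 mod 2 = 0
  s[2] = (000111100001111)·(001000010100011) mod 2 = 0+0+0+0+0+0+0+0+0+0+0+0+0+1+1 mod 2 = 0
  s[3] = (000000011111111)·(001000010100011) mod 2 = 0+0+0+0+0+0+0+1+0+1+0+0+0+1+1 mod 2 = 0
Syndrome = 0000
s = 0: no error detected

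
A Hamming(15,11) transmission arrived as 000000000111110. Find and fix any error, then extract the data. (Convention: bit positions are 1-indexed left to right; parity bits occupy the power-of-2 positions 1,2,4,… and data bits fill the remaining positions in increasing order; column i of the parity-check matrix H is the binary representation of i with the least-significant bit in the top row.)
Syndrome s = H · r^T (mod 2), r = 000000000111110:
  s[0] = (101010101010101)·(000000000111110) mod 2 = 0+0+0+0+0+0+0+0+0+0+1+0+1+0+0 mod 2 = 0
  s[1] = (011001100110011)·(000000000111110) mod 2 = 0+0+0+0+0+0+0+0+0+1+1+0+0+1+0 mod 2 = 1
  s[2] = (000111100001111)·(000000000111110) mod 2 = 0+0+0+0+0+0+0+0+0+0+0+1+1+1+0 mod 2 = 1
  s[3] = (000000011111111)·(000000000111110) mod 2 = 0+0+0+0+0+0+0+0+0+1+1+1+1+1+0 mod 2 = 1
Syndrome = 0111
Column 14 of H equals this syndrome → error at bit 14 (1-indexed).
Flip bit 14: 000000000111110 → 000000000111100
Extract data bits at positions {3,5,6,7,9,10,11,12,13,14,15}: 00000111100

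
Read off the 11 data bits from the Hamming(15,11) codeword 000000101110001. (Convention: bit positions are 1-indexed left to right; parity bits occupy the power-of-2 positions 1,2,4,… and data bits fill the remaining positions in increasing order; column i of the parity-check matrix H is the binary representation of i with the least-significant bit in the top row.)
Parity bits occupy power-of-2 positions; data bits are at positions {3,5,6,7,9,10,11,12,13,14,15} (1-indexed).
Extract: c[3]=0 c[5]=0 c[6]=0 c[7]=1 c[9]=1 c[10]=1 c[11]=1 c[12]=0 c[13]=0 c[14]=0 c[15]=1
Data = 00011110001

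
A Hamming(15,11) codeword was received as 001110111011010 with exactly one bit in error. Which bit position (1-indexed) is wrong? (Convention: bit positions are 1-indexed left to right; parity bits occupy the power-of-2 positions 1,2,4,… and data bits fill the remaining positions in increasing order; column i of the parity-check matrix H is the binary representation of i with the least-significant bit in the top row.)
Syndrome s = H · r^T (mod 2), r = 001110111011010:
  s[0] = (101010101010101)·(001110111011010) mod 2 = 0+0+1+0+1+0+1+0+1+0+1+0+0+0+0 mod 2 = 1
  s[1] = (011001100110011)·(001110111011010) mod 2 = 0+0+1+0+0+0+1+0+0+0+1+0+0+1+0 mod 2 = 0
  s[2] = (000111100001111)·(001110111011010) mod 2 = 0+0+0+1+1+0+1+0+0+0+0+1+0+1+0 mod 2 = 1
  s[3] = (000000011111111)·(001110111011010) mod 2 = 0+0+0+0+0+0+0+1+1+0+1+1+0+1+0 mod 2 = 1
Syndrome = 1011
Column i of H is the binary representation of i, so the syndrome is the binary index of the flipped bit.
Read s = 1011 with s[0] as LSB: 1·2^0 + 0·2^1 + 1·2^2 + 1·2^3 = 13.
Error is at bit position 13.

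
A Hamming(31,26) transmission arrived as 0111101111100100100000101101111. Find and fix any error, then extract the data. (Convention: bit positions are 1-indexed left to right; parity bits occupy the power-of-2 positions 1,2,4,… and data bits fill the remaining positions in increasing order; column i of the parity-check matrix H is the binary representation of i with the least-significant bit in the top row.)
Syndrome s = H · r^T (mod 2), r = 0111101111100100100000101101111:
  s[0] = (1010101010101010101010101010101)·(0111101111100100100000101101111) mod 2 = 0+0+1+0+1+0+1+0+1+0+1+0+0+0+0+0+1+0+0+0+0+0+1+0+1+0+0+0+1+0+1 mod 2 = 0
  s[1] = (0110011001100110011001100110011)·(0111101111100100100000101101111) mod 2 = 0+1+1+0+0+0+1+0+0+1+1+0+0+1+0+0+0+0+0+0+0+0+1+0+0+1+0+0+0+1+1 mod 2 = 0
  s[2] = (0001111000011110000111100001111)·(0111101111100100100000101101111) mod 2 = 0+0+0+1+1+0+1+0+0+0+0+0+0+1+0+0+0+0+0+0+0+0+1+0+0+0+0+1+1+1+1 mod 2 = 1
  s[3] = (0000000111111110000000011111111)·(0111101111100100100000101101111) mod 2 = 0+0+0+0+0+0+0+1+1+1+1+0+0+1+0+0+0+0+0+0+0+0+0+0+1+1+0+1+1+1+1 mod 2 = 1
  s[4] = (0000000000000001111111111111111)·(0111101111100100100000101101111) mod 2 = 0+0+0+0+0+0+0+0+0+0+0+0+0+0+0+0+1+0+0+0+0+0+1+0+1+1+0+1+1+1+1 mod 2 = 0
Syndrome = 00110
Column 12 of H equals this syndrome → error at bit 12 (1-indexed).
Flip bit 12: 0111101111100100100000101101111 → 0111101111110100100000101101111
Extract data bits at positions {3,5,6,7,9,10,11,12,13,14,15,17,18,19,20,21,22,23,24,25,26,27,28,29,30,31}: 11011111010100000101101111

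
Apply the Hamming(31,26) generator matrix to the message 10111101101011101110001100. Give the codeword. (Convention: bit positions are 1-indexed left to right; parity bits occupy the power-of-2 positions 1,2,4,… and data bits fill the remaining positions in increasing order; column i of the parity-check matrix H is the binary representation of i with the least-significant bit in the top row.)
Codeword c = d · G (mod 2), d = 10111101101011101110001100:
  c[0] = d·G[:,0] = (10111101101011101110001100)·(11011010101101010101010101) mod 2 = 1+0+0+1+1+0+0+0+1+0+1+0+0+1+0+0+0+1+0+0+0+0+0+1+0+0 mod 2 = 0
  c[1] = d·G[:,1] = (10111101101011101110001100)·(10110110011011001100110011) mod 2 = 1+0+1+1+0+1+0+0+0+0+1+0+1+1+0+0+1+1+0+0+0+0+0+0+0+0 mod 2 = 1
  c[2] = d·G[:,2] = (10111101101011101110001100)·(10000000000000000000000000) mod 2 = 1+0+0+0+0+0+0+0+0+0+0+0+0+0+0+0+0+0+0+0+0+0+0+0+0+0 mod 2 = 1
  c[3] = d·G[:,3] = (10111101101011101110001100)·(01110001111000111100001111) mod 2 = 0+0+1+1+0+0+0+1+1+0+1+0+0+0+1+0+1+1+0+0+0+0+1+1+0+0 mod 2 = 0
  c[4] = d·G[:,4] = (10111101101011101110001100)·(01000000000000000000000000) mod 2 = 0+0+0+0+0+0+0+0+0+0+0+0+0+0+0+0+0+0+0+0+0+0+0+0+0+0 mod 2 = 0
  c[5] = d·G[:,5] = (10111101101011101110001100)·(00100000000000000000000000) mod 2 = 0+0+1+0+0+0+0+0+0+0+0+0+0+0+0+0+0+0+0+0+0+0+0+0+0+0 mod 2 = 1
  c[6] = d·G[:,6] = (10111101101011101110001100)·(00010000000000000000000000) mod 2 = 0+0+0+1+0+0+0+0+0+0+0+0+0+0+0+0+0+0+0+0+0+0+0+0+0+0 mod 2 = 1
  c[7] = d·G[:,7] = (10111101101011101110001100)·(00001111111000000011111111) mod 2 = 0+0+0+0+1+1+0+1+1+0+1+0+0+0+0+0+0+0+1+0+0+0+1+1+0+0 mod 2 = 0
  c[8] = d·G[:,8] = (10111101101011101110001100)·(00001000000000000000000000) mod 2 = 0+0+0+0+1+0+0+0+0+0+0+0+0+0+0+0+0+0+0+0+0+0+0+0+0+0 mod 2 = 1
  c[9] = d·G[:,9] = (10111101101011101110001100)·(00000100000000000000000000) mod 2 = 0+0+0+0+0+1+0+0+0+0+0+0+0+0+0+0+0+0+0+0+0+0+0+0+0+0 mod 2 = 1
  c[10] = d·G[:,10] = (10111101101011101110001100)·(00000010000000000000000000) mod 2 = 0+0+0+0+0+0+0+0+0+0+0+0+0+0+0+0+0+0+0+0+0+0+0+0+0+0 mod 2 = 0
  c[11] = d·G[:,11] = (10111101101011101110001100)·(00000001000000000000000000) mod 2 = 0+0+0+0+0+0+0+1+0+0+0+0+0+0+0+0+0+0+0+0+0+0+0+0+0+0 mod 2 = 1
  c[12] = d·G[:,12] = (10111101101011101110001100)·(00000000100000000000000000) mod 2 = 0+0+0+0+0+0+0+0+1+0+0+0+0+0+0+0+0+0+0+0+0+0+0+0+0+0 mod 2 = 1
  c[13] = d·G[:,13] = (10111101101011101110001100)·(00000000010000000000000000) mod 2 = 0+0+0+0+0+0+0+0+0+0+0+0+0+0+0+0+0+0+0+0+0+0+0+0+0+0 mod 2 = 0
  c[14] = d·G[:,14] = (10111101101011101110001100)·(00000000001000000000000000) mod 2 = 0+0+0+0+0+0+0+0+0+0+1+0+0+0+0+0+0+0+0+0+0+0+0+0+0+0 mod 2 = 1
  c[15] = d·G[:,15] = (10111101101011101110001100)·(00000000000111111111111111) mod 2 = 0+0+0+0+0+0+0+0+0+0+0+0+1+1+1+0+1+1+1+0+0+0+1+1+0+0 mod 2 = 0
  c[16] = d·G[:,16] = (10111101101011101110001100)·(00000000000100000000000000) mod 2 = 0+0+0+0+0+0+0+0+0+0+0+0+0+0+0+0+0+0+0+0+0+0+0+0+0+0 mod 2 = 0
  c[17] = d·G[:,17] = (10111101101011101110001100)·(00000000000010000000000000) mod 2 = 0+0+0+0+0+0+0+0+0+0+0+0+1+0+0+0+0+0+0+0+0+0+0+0+0+0 mod 2 = 1
  c[18] = d·G[:,18] = (10111101101011101110001100)·(00000000000001000000000000) mod 2 = 0+0+0+0+0+0+0+0+0+0+0+0+0+1+0+0+0+0+0+0+0+0+0+0+0+0 mod 2 = 1
  c[19] = d·G[:,19] = (10111101101011101110001100)·(00000000000000100000000000) mod 2 = 0+0+0+0+0+0+0+0+0+0+0+0+0+0+1+0+0+0+0+0+0+0+0+0+0+0 mod 2 = 1
  c[20] = d·G[:,20] = (10111101101011101110001100)·(00000000000000010000000000) mod 2 = 0+0+0+0+0+0+0+0+0+0+0+0+0+0+0+0+0+0+0+0+0+0+0+0+0+0 mod 2 = 0
  c[21] = d·G[:,21] = (10111101101011101110001100)·(00000000000000001000000000) mod 2 = 0+0+0+0+0+0+0+0+0+0+0+0+0+0+0+0+1+0+0+0+0+0+0+0+0+0 mod 2 = 1
  c[22] = d·G[:,22] = (10111101101011101110001100)·(00000000000000000100000000) mod 2 = 0+0+0+0+0+0+0+0+0+0+0+0+0+0+0+0+0+1+0+0+0+0+0+0+0+0 mod 2 = 1
  c[23] = d·G[:,23] = (10111101101011101110001100)·(00000000000000000010000000) mod 2 = 0+0+0+0+0+0+0+0+0+0+0+0+0+0+0+0+0+0+1+0+0+0+0+0+0+0 mod 2 = 1
  c[24] = d·G[:,24] = (10111101101011101110001100)·(00000000000000000001000000) mod 2 = 0+0+0+0+0+0+0+0+0+0+0+0+0+0+0+0+0+0+0+0+0+0+0+0+0+0 mod 2 = 0
  c[25] = d·G[:,25] = (10111101101011101110001100)·(00000000000000000000100000) mod 2 = 0+0+0+0+0+0+0+0+0+0+0+0+0+0+0+0+0+0+0+0+0+0+0+0+0+0 mod 2 = 0
  c[26] = d·G[:,26] = (10111101101011101110001100)·(00000000000000000000010000) mod 2 = 0+0+0+0+0+0+0+0+0+0+0+0+0+0+0+0+0+0+0+0+0+0+0+0+0+0 mod 2 = 0
  c[27] = d·G[:,27] = (10111101101011101110001100)·(00000000000000000000001000) mod 2 = 0+0+0+0+0+0+0+0+0+0+0+0+0+0+0+0+0+0+0+0+0+0+1+0+0+0 mod 2 = 1
  c[28] = d·G[:,28] = (10111101101011101110001100)·(00000000000000000000000100) mod 2 = 0+0+0+0+0+0+0+0+0+0+0+0+0+0+0+0+0+0+0+0+0+0+0+1+0+0 mod 2 = 1
  c[29] = d·G[:,29] = (10111101101011101110001100)·(00000000000000000000000010) mod 2 = 0+0+0+0+0+0+0+0+0+0+0+0+0+0+0+0+0+0+0+0+0+0+0+0+0+0 mod 2 = 0
  c[30] = d·G[:,30] = (10111101101011101110001100)·(00000000000000000000000001) mod 2 = 0+0+0+0+0+0+0+0+0+0+0+0+0+0+0+0+0+0+0+0+0+0+0+0+0+0 mod 2 = 0
Codeword = 0110011011011010011101110001100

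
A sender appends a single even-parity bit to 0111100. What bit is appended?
Sum of data bits: 0+1+1+1+1+0+0 = 4.
4 mod 2 = 0, so parity bit = 0.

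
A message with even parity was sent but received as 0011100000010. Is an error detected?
Sum of received bits: 0+0+1+1+1+0+0+0+0+0+0+1+0 = 4; 4 mod 2 = 0. Result is 0 → no error detected.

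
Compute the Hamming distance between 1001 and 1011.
XOR = 0010, count of 1s = 1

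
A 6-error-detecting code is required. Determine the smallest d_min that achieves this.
Detecting e errors requires d_min ≥ e + 1 = 6 + 1 = 7.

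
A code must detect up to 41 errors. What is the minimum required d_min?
Detecting e errors requires d_min ≥ e + 1 = 41 + 1 = 42.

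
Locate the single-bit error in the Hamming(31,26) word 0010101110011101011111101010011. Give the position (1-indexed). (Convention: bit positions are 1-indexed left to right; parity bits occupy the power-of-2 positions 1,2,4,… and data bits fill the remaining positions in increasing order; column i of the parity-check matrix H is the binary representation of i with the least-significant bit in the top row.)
Syndrome s = H · r^T (mod 2), r = 0010101110011101011111101010011:
  s[0] = (1010101010101010101010101010101)·(0010101110011101011111101010011) mod 2 = 0+0+1+0+1+0+1+0+1+0+0+0+1+0+0+0+0+0+1+0+1+0+1+0+1+0+1+0+0+0+1 mod 2 = 1
  s[1] = (0110011001100110011001100110011)·(0010101110011101011111101010011) mod 2 = 0+0+1+0+0+0+1+0+0+0+0+0+0+1+0+0+0+1+1+0+0+1+1+0+0+0+1+0+0+1+1 mod 2 = 0
  s[2] = (0001111000011110000111100001111)·(0010101110011101011111101010011) mod 2 = 0+0+0+0+1+0+1+0+0+0+0+1+1+1+0+0+0+0+0+1+1+1+1+0+0+0+0+0+0+1+1 mod 2 = 1
  s[3] = (0000000111111110000000011111111)·(0010101110011101011111101010011) mod 2 = 0+0+0+0+0+0+0+1+1+0+0+1+1+1+0+0+0+0+0+0+0+0+0+0+1+0+1+0+0+1+1 mod 2 = 1
  s[4] = (0000000000000001111111111111111)·(0010101110011101011111101010011) mod 2 = 0+0+0+0+0+0+0+0+0+0+0+0+0+0+0+1+0+1+1+1+1+1+1+0+1+0+1+0+0+1+1 mod 2 = 1
Syndrome = 10111
Column i of H is the binary representation of i, so the syndrome is the binary index of the flipped bit.
Read s = 10111 with s[0] as LSB: 1·2^0 + 0·2^1 + 1·2^2 + 1·2^3 + 1·2^4 = 29.
Error is at bit position 29.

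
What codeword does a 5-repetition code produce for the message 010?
Repeat each bit 5× and concatenate:
0→00000  1→11111  0→00000
Codeword = 000001111100000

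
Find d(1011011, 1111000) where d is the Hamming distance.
XOR = 0100011, count of 1s = 3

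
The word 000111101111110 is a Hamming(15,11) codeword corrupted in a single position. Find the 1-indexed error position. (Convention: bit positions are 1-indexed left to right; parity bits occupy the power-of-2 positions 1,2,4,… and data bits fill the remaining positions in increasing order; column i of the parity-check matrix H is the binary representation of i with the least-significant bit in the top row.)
Syndrome s = H · r^T (mod 2), r = 000111101111110:
  s[0] = (101010101010101)·(000111101111110) mod 2 = 0+0+0+0+1+0+1+0+1+0+1+0+1+0+0 mod 2 = 1
  s[1] = (011001100110011)·(000111101111110) mod 2 = 0+0+0+0+0+1+1+0+0+1+1+0+0+1+0 mod 2 = 1
  s[2] = (000111100001111)·(000111101111110) mod 2 = 0+0+0+1+1+1+1+0+0+0+0+1+1+1+0 mod 2 = 1
  s[3] = (000000011111111)·(000111101111110) mod 2 = 0+0+0+0+0+0+0+0+1+1+1+1+1+1+0 mod 2 = 0
Syndrome = 1110
Column i of H is the binary representation of i, so the syndrome is the binary index of the flipped bit.
Read s = 1110 with s[0] as LSB: 1·2^0 + 1·2^1 + 1·2^2 + 0·2^3 = 7.
Error is at bit position 7.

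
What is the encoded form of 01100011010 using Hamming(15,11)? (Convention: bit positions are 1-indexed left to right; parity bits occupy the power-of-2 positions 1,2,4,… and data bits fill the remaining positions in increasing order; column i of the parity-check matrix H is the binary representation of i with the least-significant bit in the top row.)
Codeword c = d · G (mod 2), d = 01100011010:
  c[0] = d·G[:,0] = (01100011010)·(11011010101) mod 2 = 0+1+0+0+0+0+1+0+0+0+0 mod 2 = 0
  c[1] = d·G[:,1] = (01100011010)·(10110110011) mod 2 = 0+0+1+0+0+0+1+0+0+1+0 mod 2 = 1
  c[2] = d·G[:,2] = (01100011010)·(10000000000) mod 2 = 0+0+0+0+0+0+0+0+0+0+0 mod 2 = 0
  c[3] = d·G[:,3] = (01100011010)·(01110001111) mod 2 = 0+1+1+0+0+0+0+1+0+1+0 mod 2 = 0
  c[4] = d·G[:,4] = (01100011010)·(01000000000) mod 2 = 0+1+0+0+0+0+0+0+0+0+0 mod 2 = 1
  c[5] = d·G[:,5] = (01100011010)·(00100000000) mod 2 = 0+0+1+0+0+0+0+0+0+0+0 mod 2 = 1
  c[6] = d·G[:,6] = (01100011010)·(00010000000) mod 2 = 0+0+0+0+0+0+0+0+0+0+0 mod 2 = 0
  c[7] = d·G[:,7] = (01100011010)·(00001111111) mod 2 = 0+0+0+0+0+0+1+1+0+1+0 mod 2 = 1
  c[8] = d·G[:,8] = (01100011010)·(00001000000) mod 2 = 0+0+0+0+0+0+0+0+0+0+0 mod 2 = 0
  c[9] = d·G[:,9] = (01100011010)·(00000100000) mod 2 = 0+0+0+0+0+0+0+0+0+0+0 mod 2 = 0
  c[10] = d·G[:,10] = (01100011010)·(00000010000) mod 2 = 0+0+0+0+0+0+1+0+0+0+0 mod 2 = 1
  c[11] = d·G[:,11] = (01100011010)·(00000001000) mod 2 = 0+0+0+0+0+0+0+1+0+0+0 mod 2 = 1
  c[12] = d·G[:,12] = (01100011010)·(00000000100) mod 2 = 0+0+0+0+0+0+0+0+0+0+0 mod 2 = 0
  c[13] = d·G[:,13] = (01100011010)·(00000000010) mod 2 = 0+0+0+0+0+0+0+0+0+1+0 mod 2 = 1
  c[14] = d·G[:,14] = (01100011010)·(00000000001) mod 2 = 0+0+0+0+0+0+0+0+0+0+0 mod 2 = 0
Codeword = 010011010011010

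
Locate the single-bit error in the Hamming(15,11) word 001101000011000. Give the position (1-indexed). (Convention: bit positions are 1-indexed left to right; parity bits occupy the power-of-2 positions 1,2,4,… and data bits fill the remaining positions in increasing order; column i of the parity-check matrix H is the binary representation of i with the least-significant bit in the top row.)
Syndrome s = H · r^T (mod 2), r = 001101000011000:
  s[0] = (101010101010101)·(001101000011000) mod 2 = 0+0+1+0+0+0+0+0+0+0+1+0+0+0+0 mod 2 = 0
  s[1] = (011001100110011)·(001101000011000) mod 2 = 0+0+1+0+0+1+0+0+0+0+1+0+0+0+0 mod 2 = 1
  s[2] = (000111100001111)·(001101000011000) mod 2 = 0+0+0+1+0+1+0+0+0+0+0+1+0+0+0 mod 2 = 1
  s[3] = (000000011111111)·(001101000011000) mod 2 = 0+0+0+0+0+0+0+0+0+0+1+1+0+0+0 mod 2 = 0
Syndrome = 0110
Column i of H is the binary representation of i, so the syndrome is the binary index of the flipped bit.
Read s = 0110 with s[0] as LSB: 0·2^0 + 1·2^1 + 1·2^2 + 0·2^3 = 6.
Error is at bit position 6.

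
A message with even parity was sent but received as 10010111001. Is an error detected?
Sum of received bits: 1+0+0+1+0+1+1+1+0+0+1 = 6; 6 mod 2 = 0. Result is 0 → no error detected.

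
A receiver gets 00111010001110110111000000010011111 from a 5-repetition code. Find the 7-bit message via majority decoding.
Split into 5-bit blocks and majority-vote each:
  block 1 = 00111: 3 ones, 2 zeros → 1
  block 2 = 01000: 1 ones, 4 zeros → 0
  block 3 = 11101: 4 ones, 1 zeros → 1
  block 4 = 10111: 4 ones, 1 zeros → 1
  block 5 = 00000: 0 ones, 5 zeros → 0
  block 6 = 00100: 1 ones, 4 zeros → 0
  block 7 = 11111: 5 ones, 0 zeros → 1
Decoded = 1011001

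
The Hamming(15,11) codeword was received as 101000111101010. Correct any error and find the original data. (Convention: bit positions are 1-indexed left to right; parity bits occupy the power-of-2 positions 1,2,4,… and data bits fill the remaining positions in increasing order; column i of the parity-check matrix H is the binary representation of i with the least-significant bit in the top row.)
Syndrome s = H · r^T (mod 2), r = 101000111101010:
  s[0] = (101010101010101)·(101000111101010) mod 2 = 1+0+1+0+0+0+1+0+1+0+0+0+0+0+0 mod 2 = 0
  s[1] = (011001100110011)·(101000111101010) mod 2 = 0+0+1+0+0+0+1+0+0+1+0+0+0+1+0 mod 2 = 0
  s[2] = (000111100001111)·(101000111101010) mod 2 = 0+0+0+0+0+0+1+0+0+0+0+1+0+1+0 mod 2 = 1
  s[3] = (000000011111111)·(101000111101010) mod 2 = 0+0+0+0+0+0+0+1+1+1+0+1+0+1+0 mod 2 = 1
Syndrome = 0011
Column 12 of H equals this syndrome → error at bit 12 (1-indexed).
Flip bit 12: 101000111101010 → 101000111100010
Extract data bits at positions {3,5,6,7,9,10,11,12,13,14,15}: 10011100010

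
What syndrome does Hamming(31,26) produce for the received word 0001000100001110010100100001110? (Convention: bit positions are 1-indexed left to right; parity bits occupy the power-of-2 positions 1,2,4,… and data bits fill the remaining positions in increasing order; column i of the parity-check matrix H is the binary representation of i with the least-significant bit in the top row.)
Syndrome s = H · r^T (mod 2), r = 0001000100001110010100100001110:
  s[0] = (1010101010101010101010101010101)·(0001000100001110010100100001110) mod 2 = 0+0+0+0+0+0+0+0+0+0+0+0+1+0+1+0+0+0+0+0+0+0+1+0+0+0+0+0+1+0+0 mod 2 = 0
  s[1] = (0110011001100110011001100110011)·(0001000100001110010100100001110) mod 2 = 0+0+0+0+0+0+0+0+0+0+0+0+0+1+1+0+0+1+0+0+0+0+1+0+0+0+0+0+0+1+0 mod 2 = 1
  s[2] = (0001111000011110000111100001111)·(0001000100001110010100100001110) mod 2 = 0+0+0+1+0+0+0+0+0+0+0+0+1+1+1+0+0+0+0+1+0+0+1+0+0+0+0+1+1+1+0 mod 2 = 1
  s[3] = (0000000111111110000000011111111)·(0001000100001110010100100001110) mod 2 = 0+0+0+0+0+0+0+1+0+0+0+0+1+1+1+0+0+0+0+0+0+0+0+0+0+0+0+1+1+1+0 mod 2 = 1
  s[4] = (0000000000000001111111111111111)·(0001000100001110010100100001110) mod 2 = 0+0+0+0+0+0+0+0+0+0+0+0+0+0+0+0+0+1+0+1+0+0+1+0+0+0+0+1+1+1+0 mod 2 = 0
Syndrome = 01110
Non-zero syndrome: error at position 14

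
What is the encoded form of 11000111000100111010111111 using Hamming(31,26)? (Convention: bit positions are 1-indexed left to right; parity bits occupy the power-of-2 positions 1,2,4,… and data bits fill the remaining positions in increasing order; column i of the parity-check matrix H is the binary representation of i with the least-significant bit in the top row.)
Codeword c = d · G (mod 2), d = 11000111000100111010111111:
  c[0] = d·G[:,0] = (11000111000100111010111111)·(11011010101101010101010101) mod 2 = 1+1+0+0+0+0+1+0+0+0+0+1+0+0+0+1+0+0+0+0+0+1+0+1+0+1 mod 2 = 0
  c[1] = d·G[:,1] = (11000111000100111010111111)·(10110110011011001100110011) mod 2 = 1+0+0+0+0+1+1+0+0+0+0+0+0+0+0+0+1+0+0+0+1+1+0+0+1+1 mod 2 = 0
  c[2] = d·G[:,2] = (11000111000100111010111111)·(10000000000000000000000000) mod 2 = 1+0+0+0+0+0+0+0+0+0+0+0+0+0+0+0+0+0+0+0+0+0+0+0+0+0 mod 2 = 1
  c[3] = d·G[:,3] = (11000111000100111010111111)·(01110001111000111100001111) mod 2 = 0+1+0+0+0+0+0+1+0+0+0+0+0+0+1+1+1+0+0+0+0+0+1+1+1+1 mod 2 = 1
  c[4] = d·G[:,4] = (11000111000100111010111111)·(01000000000000000000000000) mod 2 = 0+1+0+0+0+0+0+0+0+0+0+0+0+0+0+0+0+0+0+0+0+0+0+0+0+0 mod 2 = 1
  c[5] = d·G[:,5] = (11000111000100111010111111)·(00100000000000000000000000) mod 2 = 0+0+0+0+0+0+0+0+0+0+0+0+0+0+0+0+0+0+0+0+0+0+0+0+0+0 mod 2 = 0
  c[6] = d·G[:,6] = (11000111000100111010111111)·(00010000000000000000000000) mod 2 = 0+0+0+0+0+0+0+0+0+0+0+0+0+0+0+0+0+0+0+0+0+0+0+0+0+0 mod 2 = 0
  c[7] = d·G[:,7] = (11000111000100111010111111)·(00001111111000000011111111) mod 2 = 0+0+0+0+0+1+1+1+0+0+0+0+0+0+0+0+0+0+1+0+1+1+1+1+1+1 mod 2 = 0
  c[8] = d·G[:,8] = (11000111000100111010111111)·(00001000000000000000000000) mod 2 = 0+0+0+0+0+0+0+0+0+0+0+0+0+0+0+0+0+0+0+0+0+0+0+0+0+0 mod 2 = 0
  c[9] = d·G[:,9] = (11000111000100111010111111)·(00000100000000000000000000) mod 2 = 0+0+0+0+0+1+0+0+0+0+0+0+0+0+0+0+0+0+0+0+0+0+0+0+0+0 mod 2 = 1
  c[10] = d·G[:,10] = (11000111000100111010111111)·(00000010000000000000000000) mod 2 = 0+0+0+0+0+0+1+0+0+0+0+0+0+0+0+0+0+0+0+0+0+0+0+0+0+0 mod 2 = 1
  c[11] = d·G[:,11] = (11000111000100111010111111)·(00000001000000000000000000) mod 2 = 0+0+0+0+0+0+0+1+0+0+0+0+0+0+0+0+0+0+0+0+0+0+0+0+0+0 mod 2 = 1
  c[12] = d·G[:,12] = (11000111000100111010111111)·(00000000100000000000000000) mod 2 = 0+0+0+0+0+0+0+0+0+0+0+0+0+0+0+0+0+0+0+0+0+0+0+0+0+0 mod 2 = 0
  c[13] = d·G[:,13] = (11000111000100111010111111)·(00000000010000000000000000) mod 2 = 0+0+0+0+0+0+0+0+0+0+0+0+0+0+0+0+0+0+0+0+0+0+0+0+0+0 mod 2 = 0
  c[14] = d·G[:,14] = (11000111000100111010111111)·(00000000001000000000000000) mod 2 = 0+0+0+0+0+0+0+0+0+0+0+0+0+0+0+0+0+0+0+0+0+0+0+0+0+0 mod 2 = 0
  c[15] = d·G[:,15] = (11000111000100111010111111)·(00000000000111111111111111) mod 2 = 0+0+0+0+0+0+0+0+0+0+0+1+0+0+1+1+1+0+1+0+1+1+1+1+1+1 mod 2 = 1
  c[16] = d·G[:,16] = (11000111000100111010111111)·(00000000000100000000000000) mod 2 = 0+0+0+0+0+0+0+0+0+0+0+1+0+0+0+0+0+0+0+0+0+0+0+0+0+0 mod 2 = 1
  c[17] = d·G[:,17] = (11000111000100111010111111)·(00000000000010000000000000) mod 2 = 0+0+0+0+0+0+0+0+0+0+0+0+0+0+0+0+0+0+0+0+0+0+0+0+0+0 mod 2 = 0
  c[18] = d·G[:,18] = (11000111000100111010111111)·(00000000000001000000000000) mod 2 = 0+0+0+0+0+0+0+0+0+0+0+0+0+0+0+0+0+0+0+0+0+0+0+0+0+0 mod 2 = 0
  c[19] = d·G[:,19] = (11000111000100111010111111)·(00000000000000100000000000) mod 2 = 0+0+0+0+0+0+0+0+0+0+0+0+0+0+1+0+0+0+0+0+0+0+0+0+0+0 mod 2 = 1
  c[20] = d·G[:,20] = (11000111000100111010111111)·(00000000000000010000000000) mod 2 = 0+0+0+0+0+0+0+0+0+0+0+0+0+0+0+1+0+0+0+0+0+0+0+0+0+0 mod 2 = 1
  c[21] = d·G[:,21] = (11000111000100111010111111)·(00000000000000001000000000) mod 2 = 0+0+0+0+0+0+0+0+0+0+0+0+0+0+0+0+1+0+0+0+0+0+0+0+0+0 mod 2 = 1
  c[22] = d·G[:,22] = (11000111000100111010111111)·(00000000000000000100000000) mod 2 = 0+0+0+0+0+0+0+0+0+0+0+0+0+0+0+0+0+0+0+0+0+0+0+0+0+0 mod 2 = 0
  c[23] = d·G[:,23] = (11000111000100111010111111)·(00000000000000000010000000) mod 2 = 0+0+0+0+0+0+0+0+0+0+0+0+0+0+0+0+0+0+1+0+0+0+0+0+0+0 mod 2 = 1
  c[24] = d·G[:,24] = (11000111000100111010111111)·(00000000000000000001000000) mod 2 = 0+0+0+0+0+0+0+0+0+0+0+0+0+0+0+0+0+0+0+0+0+0+0+0+0+0 mod 2 = 0
  c[25] = d·G[:,25] = (11000111000100111010111111)·(00000000000000000000100000) mod 2 = 0+0+0+0+0+0+0+0+0+0+0+0+0+0+0+0+0+0+0+0+1+0+0+0+0+0 mod 2 = 1
  c[26] = d·G[:,26] = (11000111000100111010111111)·(00000000000000000000010000) mod 2 = 0+0+0+0+0+0+0+0+0+0+0+0+0+0+0+0+0+0+0+0+0+1+0+0+0+0 mod 2 = 1
  c[27] = d·G[:,27] = (11000111000100111010111111)·(00000000000000000000001000) mod 2 = 0+0+0+0+0+0+0+0+0+0+0+0+0+0+0+0+0+0+0+0+0+0+1+0+0+0 mod 2 = 1
  c[28] = d·G[:,28] = (11000111000100111010111111)·(00000000000000000000000100) mod 2 = 0+0+0+0+0+0+0+0+0+0+0+0+0+0+0+0+0+0+0+0+0+0+0+1+0+0 mod 2 = 1
  c[29] = d·G[:,29] = (11000111000100111010111111)·(00000000000000000000000010) mod 2 = 0+0+0+0+0+0+0+0+0+0+0+0+0+0+0+0+0+0+0+0+0+0+0+0+1+0 mod 2 = 1
  c[30] = d·G[:,30] = (11000111000100111010111111)·(00000000000000000000000001) mod 2 = 0+0+0+0+0+0+0+0+0+0+0+0+0+0+0+0+0+0+0+0+0+0+0+0+0+1 mod 2 = 1
Codeword = 0011100001110001100111010111111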